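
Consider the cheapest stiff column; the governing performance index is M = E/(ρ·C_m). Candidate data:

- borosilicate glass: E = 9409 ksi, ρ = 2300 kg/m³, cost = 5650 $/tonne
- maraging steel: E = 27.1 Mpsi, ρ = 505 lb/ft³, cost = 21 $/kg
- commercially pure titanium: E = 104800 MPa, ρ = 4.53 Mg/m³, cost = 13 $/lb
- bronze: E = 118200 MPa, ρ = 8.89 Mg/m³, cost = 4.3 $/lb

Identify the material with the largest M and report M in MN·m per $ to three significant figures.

borosilicate glass, M = 4.99 MN·m per $

Normalizing units and computing the index:
  borosilicate glass: E = 64.87 GPa, ρ = 2300 kg/m³, cost = 5.650 $/kg
  maraging steel: E = 186.8 GPa, ρ = 8089 kg/m³, cost = 21.00 $/kg
  commercially pure titanium: E = 104.8 GPa, ρ = 4530 kg/m³, cost = 28.66 $/kg
  bronze: E = 118.2 GPa, ρ = 8890 kg/m³, cost = 9.480 $/kg
  borosilicate glass: M = 4.99 MN·m per $
  bronze: M = 1.40 MN·m per $
  maraging steel: M = 1.10 MN·m per $
  commercially pure titanium: M = 0.807 MN·m per $
The maximum is for borosilicate glass.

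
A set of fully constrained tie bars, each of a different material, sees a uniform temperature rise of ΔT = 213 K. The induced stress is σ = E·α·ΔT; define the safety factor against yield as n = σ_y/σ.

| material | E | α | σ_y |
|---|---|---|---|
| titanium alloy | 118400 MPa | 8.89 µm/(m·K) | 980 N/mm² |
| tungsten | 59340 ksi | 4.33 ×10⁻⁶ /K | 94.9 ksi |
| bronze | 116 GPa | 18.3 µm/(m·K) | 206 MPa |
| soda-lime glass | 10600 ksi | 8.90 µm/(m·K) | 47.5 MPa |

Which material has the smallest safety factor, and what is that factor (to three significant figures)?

soda-lime glass, n = 0.343

With everything in SI (GPa, ×10⁻⁶/K, MPa):
  titanium alloy: E = 118.4, α = 8.89, σ_y = 980.0 → σ = 224 MPa, n = 4.37
  tungsten: E = 409.1, α = 4.33, σ_y = 654.3 → σ = 377 MPa, n = 1.73
  bronze: E = 116.0, α = 18.3, σ_y = 206.0 → σ = 452 MPa, n = 0.456
  soda-lime glass: E = 73.08, α = 8.90, σ_y = 47.50 → σ = 139 MPa, n = 0.343
Soda-lime glass has the lowest safety factor, n = 0.343.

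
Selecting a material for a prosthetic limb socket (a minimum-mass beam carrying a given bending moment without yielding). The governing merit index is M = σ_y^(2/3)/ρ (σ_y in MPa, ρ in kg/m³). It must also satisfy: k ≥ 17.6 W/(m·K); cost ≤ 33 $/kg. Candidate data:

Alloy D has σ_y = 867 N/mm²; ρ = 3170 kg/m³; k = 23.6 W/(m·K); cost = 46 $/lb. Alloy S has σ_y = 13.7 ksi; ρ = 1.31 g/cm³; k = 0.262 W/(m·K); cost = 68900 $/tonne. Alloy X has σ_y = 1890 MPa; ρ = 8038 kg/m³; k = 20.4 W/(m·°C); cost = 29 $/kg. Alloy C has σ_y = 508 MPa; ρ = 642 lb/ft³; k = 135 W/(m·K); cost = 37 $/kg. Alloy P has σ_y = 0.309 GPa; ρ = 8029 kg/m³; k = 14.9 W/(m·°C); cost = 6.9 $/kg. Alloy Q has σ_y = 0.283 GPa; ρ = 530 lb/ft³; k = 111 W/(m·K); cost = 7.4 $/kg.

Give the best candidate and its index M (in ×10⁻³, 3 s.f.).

alloy X, M = 19.0×10⁻³

Screen on constraints: k ≥ 17.6 W/(m·K); cost ≤ 33 $/kg. Survivors: alloy X, alloy Q.
Normalizing units and computing the index:
  alloy X: σ_y = 1890 MPa, ρ = 8038 kg/m³
  alloy Q: σ_y = 283.0 MPa, ρ = 8490 kg/m³
  alloy X: M = 19.0×10⁻³
  alloy Q: M = 5.08×10⁻³
Highest index: alloy X.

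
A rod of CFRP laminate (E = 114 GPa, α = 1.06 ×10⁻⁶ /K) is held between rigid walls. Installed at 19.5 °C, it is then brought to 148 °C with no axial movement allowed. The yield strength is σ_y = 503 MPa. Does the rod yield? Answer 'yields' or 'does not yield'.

ΔT = 128.5 K. Constrained thermal stress σ = E·α·ΔT = 114.0×10³ MPa × 1.06×10⁻⁶ × 128.5 = 15.5 MPa (compressive).
Compare to σ_y = 503 MPa: σ < σ_y, so it does not yield.

does not yield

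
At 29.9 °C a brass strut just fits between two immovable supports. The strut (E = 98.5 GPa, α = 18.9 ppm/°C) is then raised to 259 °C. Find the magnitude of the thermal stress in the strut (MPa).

ΔT = 229.1 K. Constrained thermal stress σ = E·α·ΔT = 98.50×10³ MPa × 18.9×10⁻⁶ × 229.1 = 427 MPa (compressive).

427 MPa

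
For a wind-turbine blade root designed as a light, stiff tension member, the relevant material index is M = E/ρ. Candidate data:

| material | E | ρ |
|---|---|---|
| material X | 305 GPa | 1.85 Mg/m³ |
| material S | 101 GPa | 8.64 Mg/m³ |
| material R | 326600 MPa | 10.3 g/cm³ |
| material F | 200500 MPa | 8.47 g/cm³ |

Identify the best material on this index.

After converting to SI:
  material X: E = 305.0 GPa, ρ = 1850 kg/m³
  material S: E = 101.0 GPa, ρ = 8640 kg/m³
  material R: E = 326.6 GPa, ρ = 10300 kg/m³
  material F: E = 200.5 GPa, ρ = 8470 kg/m³
  material X: M = 165 MN·m/kg
  material R: M = 31.7 MN·m/kg
  material F: M = 23.7 MN·m/kg
  material S: M = 11.7 MN·m/kg
Material X ranks first.

material X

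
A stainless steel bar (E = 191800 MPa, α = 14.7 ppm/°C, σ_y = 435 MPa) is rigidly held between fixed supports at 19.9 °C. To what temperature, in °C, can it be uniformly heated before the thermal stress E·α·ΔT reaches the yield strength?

174 °C

E = 191800 MPa = 191.8 GPa.
E·α·ΔT = 435.0 MPa ⇒ ΔT = 435.0 / (191.8×10³ × 14.7×10⁻⁶) = 154.3 K.
T = 19.9 + 154.3 = 174.2 °C.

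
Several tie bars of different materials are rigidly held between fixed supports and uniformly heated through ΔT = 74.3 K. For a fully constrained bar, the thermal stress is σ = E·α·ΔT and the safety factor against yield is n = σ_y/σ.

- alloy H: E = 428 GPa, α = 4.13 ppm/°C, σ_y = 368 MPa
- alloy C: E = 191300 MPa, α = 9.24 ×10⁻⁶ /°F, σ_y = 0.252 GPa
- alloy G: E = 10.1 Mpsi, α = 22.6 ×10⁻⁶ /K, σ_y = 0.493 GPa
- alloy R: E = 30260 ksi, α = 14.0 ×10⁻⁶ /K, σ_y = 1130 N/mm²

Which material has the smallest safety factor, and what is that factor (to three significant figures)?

alloy C, n = 1.07

With everything in SI (GPa, ×10⁻⁶/K, MPa):
  alloy H: E = 428.0, α = 4.13, σ_y = 368.0 → σ = 131 MPa, n = 2.80
  alloy C: E = 191.3, α = 16.6, σ_y = 252.0 → σ = 236 MPa, n = 1.07
  alloy G: E = 69.64, α = 22.6, σ_y = 493.0 → σ = 117 MPa, n = 4.22
  alloy R: E = 208.6, α = 14.0, σ_y = 1130 → σ = 217 MPa, n = 5.21
Alloy C has the lowest safety factor, n = 1.07.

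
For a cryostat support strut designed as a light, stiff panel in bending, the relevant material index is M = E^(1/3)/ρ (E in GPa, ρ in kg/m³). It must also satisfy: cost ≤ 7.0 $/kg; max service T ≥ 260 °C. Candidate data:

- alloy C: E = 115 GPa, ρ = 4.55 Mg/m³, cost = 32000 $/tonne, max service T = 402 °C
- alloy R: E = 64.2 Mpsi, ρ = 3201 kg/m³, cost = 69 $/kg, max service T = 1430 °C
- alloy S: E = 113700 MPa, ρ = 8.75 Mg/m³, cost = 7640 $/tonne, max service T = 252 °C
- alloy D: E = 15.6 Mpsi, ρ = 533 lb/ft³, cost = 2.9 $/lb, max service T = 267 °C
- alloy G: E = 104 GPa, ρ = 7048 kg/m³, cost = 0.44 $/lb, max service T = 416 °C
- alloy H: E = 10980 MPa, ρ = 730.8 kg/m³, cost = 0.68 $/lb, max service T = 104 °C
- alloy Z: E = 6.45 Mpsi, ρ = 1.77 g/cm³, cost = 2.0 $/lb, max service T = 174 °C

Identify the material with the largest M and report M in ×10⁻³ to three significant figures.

Screen on constraints: cost ≤ 7.0 $/kg; max service T ≥ 260 °C. Survivors: alloy D, alloy G.
Putting every candidate on a common basis:
  alloy D: E = 107.6 GPa, ρ = 8538 kg/m³
  alloy G: E = 104.0 GPa, ρ = 7048 kg/m³
  alloy G: M = 0.667×10⁻³
  alloy D: M = 0.557×10⁻³
Alloy G has the largest M.

alloy G, M = 0.667×10⁻³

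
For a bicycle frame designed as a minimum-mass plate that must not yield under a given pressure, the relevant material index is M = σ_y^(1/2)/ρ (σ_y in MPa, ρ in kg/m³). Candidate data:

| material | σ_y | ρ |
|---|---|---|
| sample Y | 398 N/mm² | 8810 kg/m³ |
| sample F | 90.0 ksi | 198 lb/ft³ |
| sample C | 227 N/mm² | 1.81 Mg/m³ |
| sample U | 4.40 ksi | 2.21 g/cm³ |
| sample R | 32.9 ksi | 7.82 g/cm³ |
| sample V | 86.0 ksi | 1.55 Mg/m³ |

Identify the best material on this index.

In SI units:
  sample Y: σ_y = 398.0 MPa, ρ = 8810 kg/m³
  sample F: σ_y = 620.5 MPa, ρ = 3172 kg/m³
  sample C: σ_y = 227.0 MPa, ρ = 1810 kg/m³
  sample U: σ_y = 30.34 MPa, ρ = 2210 kg/m³
  sample R: σ_y = 226.8 MPa, ρ = 7820 kg/m³
  sample V: σ_y = 592.9 MPa, ρ = 1550 kg/m³
  sample V: M = 15.7×10⁻³
  sample C: M = 8.32×10⁻³
  sample F: M = 7.85×10⁻³
  sample U: M = 2.49×10⁻³
  sample Y: M = 2.26×10⁻³
  sample R: M = 1.93×10⁻³
Highest index: sample V.

sample V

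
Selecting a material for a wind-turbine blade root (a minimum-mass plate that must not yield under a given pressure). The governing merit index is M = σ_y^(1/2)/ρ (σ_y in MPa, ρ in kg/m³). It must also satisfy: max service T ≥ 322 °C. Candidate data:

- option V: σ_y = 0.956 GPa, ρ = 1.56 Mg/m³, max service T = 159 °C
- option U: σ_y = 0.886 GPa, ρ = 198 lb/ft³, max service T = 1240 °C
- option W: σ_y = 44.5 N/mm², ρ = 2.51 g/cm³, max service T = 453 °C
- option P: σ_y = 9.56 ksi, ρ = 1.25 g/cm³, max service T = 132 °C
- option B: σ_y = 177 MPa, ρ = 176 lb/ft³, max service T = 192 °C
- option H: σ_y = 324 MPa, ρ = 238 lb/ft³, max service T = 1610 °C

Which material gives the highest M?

option U

Screen on constraints: max service T ≥ 322 °C. Survivors: option U, option W, option H.
Putting every candidate on a common basis:
  option U: σ_y = 886.0 MPa, ρ = 3172 kg/m³
  option W: σ_y = 44.50 MPa, ρ = 2510 kg/m³
  option H: σ_y = 324.0 MPa, ρ = 3812 kg/m³
  option U: M = 9.38×10⁻³
  option H: M = 4.72×10⁻³
  option W: M = 2.66×10⁻³
Option U ranks first.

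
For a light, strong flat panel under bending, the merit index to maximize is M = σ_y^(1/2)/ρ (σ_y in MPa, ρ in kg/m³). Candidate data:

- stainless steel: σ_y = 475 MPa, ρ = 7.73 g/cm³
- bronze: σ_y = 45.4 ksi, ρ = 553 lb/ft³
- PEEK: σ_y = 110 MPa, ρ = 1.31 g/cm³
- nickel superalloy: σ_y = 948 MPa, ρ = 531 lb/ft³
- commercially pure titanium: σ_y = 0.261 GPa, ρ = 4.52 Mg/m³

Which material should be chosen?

Putting every candidate on a common basis:
  stainless steel: σ_y = 475.0 MPa, ρ = 7730 kg/m³
  bronze: σ_y = 313.0 MPa, ρ = 8858 kg/m³
  PEEK: σ_y = 110.0 MPa, ρ = 1310 kg/m³
  nickel superalloy: σ_y = 948.0 MPa, ρ = 8506 kg/m³
  commercially pure titanium: σ_y = 261.0 MPa, ρ = 4520 kg/m³
  PEEK: M = 8.01×10⁻³
  nickel superalloy: M = 3.62×10⁻³
  commercially pure titanium: M = 3.57×10⁻³
  stainless steel: M = 2.82×10⁻³
  bronze: M = 2.00×10⁻³
The maximum is for PEEK.

PEEK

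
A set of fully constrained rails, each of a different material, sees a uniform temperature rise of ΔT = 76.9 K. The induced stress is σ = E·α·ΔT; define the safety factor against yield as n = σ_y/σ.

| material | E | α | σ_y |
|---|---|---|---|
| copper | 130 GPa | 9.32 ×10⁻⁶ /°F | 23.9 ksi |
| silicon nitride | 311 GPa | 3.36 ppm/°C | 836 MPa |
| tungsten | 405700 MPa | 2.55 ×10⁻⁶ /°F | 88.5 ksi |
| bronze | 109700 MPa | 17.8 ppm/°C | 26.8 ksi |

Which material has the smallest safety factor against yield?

copper

With everything in SI (GPa, ×10⁻⁶/K, MPa):
  copper: E = 130.0, α = 16.8, σ_y = 164.8 → σ = 168 MPa, n = 0.983
  silicon nitride: E = 311.0, α = 3.36, σ_y = 836.0 → σ = 80.4 MPa, n = 10.4
  tungsten: E = 405.7, α = 4.59, σ_y = 610.2 → σ = 143 MPa, n = 4.26
  bronze: E = 109.7, α = 17.8, σ_y = 184.8 → σ = 150 MPa, n = 1.23
The minimum is copper at n = 0.983.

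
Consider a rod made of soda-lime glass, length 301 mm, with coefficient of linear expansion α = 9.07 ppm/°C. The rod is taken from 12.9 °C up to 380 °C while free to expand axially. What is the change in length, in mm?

1.00 mm

ΔT = 380 − 12.9 = 367.1 K.
ΔL = α·L₀·ΔT = 9.07×10⁻⁶ × 301 mm × 367.1 K = 1.00 mm.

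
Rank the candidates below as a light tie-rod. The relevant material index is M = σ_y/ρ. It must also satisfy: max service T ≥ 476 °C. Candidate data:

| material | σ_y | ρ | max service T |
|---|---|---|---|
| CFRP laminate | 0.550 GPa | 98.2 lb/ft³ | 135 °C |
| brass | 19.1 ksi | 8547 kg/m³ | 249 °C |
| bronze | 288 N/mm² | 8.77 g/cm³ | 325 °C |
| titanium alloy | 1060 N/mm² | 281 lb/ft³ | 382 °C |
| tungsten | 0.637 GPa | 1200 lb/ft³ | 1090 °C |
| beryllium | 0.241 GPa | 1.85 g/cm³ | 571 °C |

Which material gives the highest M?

beryllium

Screen on constraints: max service T ≥ 476 °C. Survivors: tungsten, beryllium.
Putting every candidate on a common basis:
  tungsten: σ_y = 637.0 MPa, ρ = 19220 kg/m³
  beryllium: σ_y = 241.0 MPa, ρ = 1850 kg/m³
  beryllium: M = 130 kN·m/kg
  tungsten: M = 33.1 kN·m/kg
The maximum is for beryllium.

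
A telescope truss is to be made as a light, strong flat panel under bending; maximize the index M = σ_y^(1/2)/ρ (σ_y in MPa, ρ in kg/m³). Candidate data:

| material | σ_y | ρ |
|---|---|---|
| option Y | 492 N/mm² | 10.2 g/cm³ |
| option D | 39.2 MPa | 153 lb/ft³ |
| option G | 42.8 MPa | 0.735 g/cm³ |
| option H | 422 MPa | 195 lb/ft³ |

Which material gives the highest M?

option G

Convert each candidate to consistent units, then evaluate M:
  option Y: σ_y = 492.0 MPa, ρ = 10200 kg/m³
  option D: σ_y = 39.20 MPa, ρ = 2451 kg/m³
  option G: σ_y = 42.80 MPa, ρ = 735.0 kg/m³
  option H: σ_y = 422.0 MPa, ρ = 3124 kg/m³
  option G: M = 8.90×10⁻³
  option H: M = 6.58×10⁻³
  option D: M = 2.55×10⁻³
  option Y: M = 2.17×10⁻³
Option G has the largest M.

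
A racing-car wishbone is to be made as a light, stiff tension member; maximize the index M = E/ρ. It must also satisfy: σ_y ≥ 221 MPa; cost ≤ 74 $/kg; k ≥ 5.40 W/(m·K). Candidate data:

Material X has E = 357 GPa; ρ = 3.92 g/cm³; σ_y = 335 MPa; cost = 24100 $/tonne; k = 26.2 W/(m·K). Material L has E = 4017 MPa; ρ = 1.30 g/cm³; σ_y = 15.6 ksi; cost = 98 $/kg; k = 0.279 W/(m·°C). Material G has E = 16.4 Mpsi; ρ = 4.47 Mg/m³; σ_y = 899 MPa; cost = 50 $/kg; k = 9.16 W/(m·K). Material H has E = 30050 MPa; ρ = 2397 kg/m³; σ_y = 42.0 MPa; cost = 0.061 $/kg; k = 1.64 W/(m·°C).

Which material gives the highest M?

Screen on constraints: σ_y ≥ 221 MPa; cost ≤ 74 $/kg; k ≥ 5.40 W/(m·K). Survivors: material X, material G.
In SI units:
  material X: E = 357.0 GPa, ρ = 3920 kg/m³
  material G: E = 113.1 GPa, ρ = 4470 kg/m³
  material X: M = 91.1 MN·m/kg
  material G: M = 25.3 MN·m/kg
Material X ranks first.

material X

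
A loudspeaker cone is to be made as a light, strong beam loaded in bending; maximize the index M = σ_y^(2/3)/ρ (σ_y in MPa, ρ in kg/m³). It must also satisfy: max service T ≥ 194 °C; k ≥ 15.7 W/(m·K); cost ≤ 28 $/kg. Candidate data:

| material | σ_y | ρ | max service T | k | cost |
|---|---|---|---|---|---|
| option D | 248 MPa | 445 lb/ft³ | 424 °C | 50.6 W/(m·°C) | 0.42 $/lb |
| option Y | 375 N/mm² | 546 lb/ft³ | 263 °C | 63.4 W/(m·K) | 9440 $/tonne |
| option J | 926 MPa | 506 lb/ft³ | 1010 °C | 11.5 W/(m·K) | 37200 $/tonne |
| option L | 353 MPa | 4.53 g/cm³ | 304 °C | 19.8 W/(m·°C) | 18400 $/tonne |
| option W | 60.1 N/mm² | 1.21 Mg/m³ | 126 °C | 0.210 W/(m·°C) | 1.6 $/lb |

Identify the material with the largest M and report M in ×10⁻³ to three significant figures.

option L, M = 11.0×10⁻³

Screen on constraints: max service T ≥ 194 °C; k ≥ 15.7 W/(m·K); cost ≤ 28 $/kg. Survivors: option D, option Y, option L.
In SI units:
  option D: σ_y = 248.0 MPa, ρ = 7128 kg/m³
  option Y: σ_y = 375.0 MPa, ρ = 8746 kg/m³
  option L: σ_y = 353.0 MPa, ρ = 4530 kg/m³
  option L: M = 11.0×10⁻³
  option Y: M = 5.95×10⁻³
  option D: M = 5.54×10⁻³
The maximum is for option L.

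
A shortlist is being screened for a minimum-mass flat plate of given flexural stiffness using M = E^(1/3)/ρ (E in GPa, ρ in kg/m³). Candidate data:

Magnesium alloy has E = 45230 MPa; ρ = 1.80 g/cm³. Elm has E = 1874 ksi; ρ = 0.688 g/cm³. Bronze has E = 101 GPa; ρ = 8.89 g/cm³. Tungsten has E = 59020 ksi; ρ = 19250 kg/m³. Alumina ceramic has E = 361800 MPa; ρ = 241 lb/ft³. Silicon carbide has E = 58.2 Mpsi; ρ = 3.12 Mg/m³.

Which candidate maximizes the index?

elm

Putting every candidate on a common basis:
  magnesium alloy: E = 45.23 GPa, ρ = 1800 kg/m³
  elm: E = 12.92 GPa, ρ = 688.0 kg/m³
  bronze: E = 101.0 GPa, ρ = 8890 kg/m³
  tungsten: E = 406.9 GPa, ρ = 19250 kg/m³
  alumina ceramic: E = 361.8 GPa, ρ = 3860 kg/m³
  silicon carbide: E = 401.3 GPa, ρ = 3120 kg/m³
  elm: M = 3.41×10⁻³
  silicon carbide: M = 2.36×10⁻³
  magnesium alloy: M = 1.98×10⁻³
  alumina ceramic: M = 1.85×10⁻³
  bronze: M = 0.524×10⁻³
  tungsten: M = 0.385×10⁻³
The maximum is for elm.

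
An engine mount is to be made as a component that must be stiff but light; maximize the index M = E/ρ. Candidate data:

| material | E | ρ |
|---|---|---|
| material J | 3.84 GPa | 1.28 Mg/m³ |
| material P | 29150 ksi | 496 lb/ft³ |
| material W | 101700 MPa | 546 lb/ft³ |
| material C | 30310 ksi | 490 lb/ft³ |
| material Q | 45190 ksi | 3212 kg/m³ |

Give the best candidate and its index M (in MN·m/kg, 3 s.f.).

material Q, M = 97.0 MN·m/kg

After converting to SI:
  material J: E = 3.840 GPa, ρ = 1280 kg/m³
  material P: E = 201.0 GPa, ρ = 7945 kg/m³
  material W: E = 101.7 GPa, ρ = 8746 kg/m³
  material C: E = 209.0 GPa, ρ = 7849 kg/m³
  material Q: E = 311.6 GPa, ρ = 3212 kg/m³
  material Q: M = 97.0 MN·m/kg
  material C: M = 26.6 MN·m/kg
  material P: M = 25.3 MN·m/kg
  material W: M = 11.6 MN·m/kg
  material J: M = 3.00 MN·m/kg
Material Q ranks first.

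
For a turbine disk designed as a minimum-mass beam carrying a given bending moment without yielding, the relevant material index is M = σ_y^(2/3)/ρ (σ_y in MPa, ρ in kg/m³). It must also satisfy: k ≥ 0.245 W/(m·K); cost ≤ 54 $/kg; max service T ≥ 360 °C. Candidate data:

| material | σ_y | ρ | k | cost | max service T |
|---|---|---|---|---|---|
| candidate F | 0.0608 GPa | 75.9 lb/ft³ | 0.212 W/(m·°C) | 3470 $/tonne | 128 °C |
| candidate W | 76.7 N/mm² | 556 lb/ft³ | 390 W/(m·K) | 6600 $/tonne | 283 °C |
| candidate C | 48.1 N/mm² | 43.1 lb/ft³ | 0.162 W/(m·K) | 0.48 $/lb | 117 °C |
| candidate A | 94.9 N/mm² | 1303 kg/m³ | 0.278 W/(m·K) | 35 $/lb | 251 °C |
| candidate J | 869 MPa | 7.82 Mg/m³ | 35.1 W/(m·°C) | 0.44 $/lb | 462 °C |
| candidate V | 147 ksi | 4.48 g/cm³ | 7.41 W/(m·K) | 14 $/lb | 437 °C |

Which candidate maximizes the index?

candidate V

Screen on constraints: k ≥ 0.245 W/(m·K); cost ≤ 54 $/kg; max service T ≥ 360 °C. Survivors: candidate J, candidate V.
In SI units:
  candidate J: σ_y = 869.0 MPa, ρ = 7820 kg/m³
  candidate V: σ_y = 1014 MPa, ρ = 4480 kg/m³
  candidate V: M = 22.5×10⁻³
  candidate J: M = 11.6×10⁻³
The maximum is for candidate V.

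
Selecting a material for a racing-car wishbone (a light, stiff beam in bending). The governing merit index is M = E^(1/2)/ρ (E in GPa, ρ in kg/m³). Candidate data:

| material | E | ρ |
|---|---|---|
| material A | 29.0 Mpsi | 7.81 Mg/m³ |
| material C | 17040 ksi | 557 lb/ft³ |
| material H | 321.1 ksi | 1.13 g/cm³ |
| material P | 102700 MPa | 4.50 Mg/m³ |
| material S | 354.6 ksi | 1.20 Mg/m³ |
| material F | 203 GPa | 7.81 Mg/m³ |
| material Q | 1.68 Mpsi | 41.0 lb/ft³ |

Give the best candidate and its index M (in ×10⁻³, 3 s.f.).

After converting to SI:
  material A: E = 199.9 GPa, ρ = 7810 kg/m³
  material C: E = 117.5 GPa, ρ = 8922 kg/m³
  material H: E = 2.214 GPa, ρ = 1130 kg/m³
  material P: E = 102.7 GPa, ρ = 4500 kg/m³
  material S: E = 2.445 GPa, ρ = 1200 kg/m³
  material F: E = 203.0 GPa, ρ = 7810 kg/m³
  material Q: E = 11.58 GPa, ρ = 656.8 kg/m³
  material Q: M = 5.18×10⁻³
  material P: M = 2.25×10⁻³
  material F: M = 1.82×10⁻³
  material A: M = 1.81×10⁻³
  material H: M = 1.32×10⁻³
  material S: M = 1.30×10⁻³
  material C: M = 1.21×10⁻³
Material Q has the largest M.

material Q, M = 5.18×10⁻³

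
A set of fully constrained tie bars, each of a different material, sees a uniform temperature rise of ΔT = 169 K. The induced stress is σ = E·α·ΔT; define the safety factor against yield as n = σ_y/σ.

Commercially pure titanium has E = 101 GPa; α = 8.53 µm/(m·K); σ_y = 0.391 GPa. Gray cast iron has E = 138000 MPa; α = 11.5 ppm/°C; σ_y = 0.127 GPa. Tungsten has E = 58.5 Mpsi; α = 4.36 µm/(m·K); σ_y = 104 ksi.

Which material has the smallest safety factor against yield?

Converting E to GPa, α to ×10⁻⁶/K, σ_y to MPa, then σ and n for each:
  commercially pure titanium: E = 101.0, α = 8.53, σ_y = 391.0 → σ = 146 MPa, n = 2.69
  gray cast iron: E = 138.0, α = 11.5, σ_y = 127.0 → σ = 268 MPa, n = 0.474
  tungsten: E = 403.3, α = 4.36, σ_y = 717.1 → σ = 297 MPa, n = 2.41
The minimum is gray cast iron at n = 0.474.

gray cast iron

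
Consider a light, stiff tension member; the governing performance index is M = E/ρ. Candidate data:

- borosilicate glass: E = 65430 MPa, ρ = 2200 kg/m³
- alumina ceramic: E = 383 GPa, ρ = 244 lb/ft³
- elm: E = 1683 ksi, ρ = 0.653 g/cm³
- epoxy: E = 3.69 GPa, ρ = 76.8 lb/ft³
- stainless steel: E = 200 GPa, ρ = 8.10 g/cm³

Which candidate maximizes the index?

alumina ceramic

Putting every candidate on a common basis:
  borosilicate glass: E = 65.43 GPa, ρ = 2200 kg/m³
  alumina ceramic: E = 383.0 GPa, ρ = 3909 kg/m³
  elm: E = 11.60 GPa, ρ = 653.0 kg/m³
  epoxy: E = 3.690 GPa, ρ = 1230 kg/m³
  stainless steel: E = 200.0 GPa, ρ = 8100 kg/m³
  alumina ceramic: M = 98.0 MN·m/kg
  borosilicate glass: M = 29.7 MN·m/kg
  stainless steel: M = 24.7 MN·m/kg
  elm: M = 17.8 MN·m/kg
  epoxy: M = 3.00 MN·m/kg
Alumina ceramic ranks first.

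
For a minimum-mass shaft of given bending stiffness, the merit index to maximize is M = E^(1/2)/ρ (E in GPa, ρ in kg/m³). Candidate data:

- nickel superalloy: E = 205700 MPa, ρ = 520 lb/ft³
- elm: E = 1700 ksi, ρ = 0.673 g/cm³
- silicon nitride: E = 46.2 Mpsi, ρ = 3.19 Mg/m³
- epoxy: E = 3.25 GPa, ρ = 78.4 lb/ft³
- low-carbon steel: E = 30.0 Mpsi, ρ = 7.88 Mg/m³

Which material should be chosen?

silicon nitride

Putting every candidate on a common basis:
  nickel superalloy: E = 205.7 GPa, ρ = 8330 kg/m³
  elm: E = 11.72 GPa, ρ = 673.0 kg/m³
  silicon nitride: E = 318.5 GPa, ρ = 3190 kg/m³
  epoxy: E = 3.250 GPa, ρ = 1256 kg/m³
  low-carbon steel: E = 206.8 GPa, ρ = 7880 kg/m³
  silicon nitride: M = 5.59×10⁻³
  elm: M = 5.09×10⁻³
  low-carbon steel: M = 1.83×10⁻³
  nickel superalloy: M = 1.72×10⁻³
  epoxy: M = 1.44×10⁻³
Silicon nitride ranks first.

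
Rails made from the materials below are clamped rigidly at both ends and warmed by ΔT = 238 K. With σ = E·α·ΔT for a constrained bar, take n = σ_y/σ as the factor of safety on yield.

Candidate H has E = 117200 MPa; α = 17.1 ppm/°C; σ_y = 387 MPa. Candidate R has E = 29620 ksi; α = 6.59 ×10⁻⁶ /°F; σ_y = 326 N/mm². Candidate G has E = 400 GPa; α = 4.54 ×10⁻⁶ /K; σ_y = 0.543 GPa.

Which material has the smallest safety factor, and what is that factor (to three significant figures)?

In consistent units (E in GPa, α in ×10⁻⁶/K, σ_y in MPa):
  candidate H: E = 117.2, α = 17.1, σ_y = 387.0 → σ = 477 MPa, n = 0.811
  candidate R: E = 204.2, α = 11.9, σ_y = 326.0 → σ = 577 MPa, n = 0.565
  candidate G: E = 400.0, α = 4.54, σ_y = 543.0 → σ = 432 MPa, n = 1.26
Smallest n: candidate R with n = 0.565.

candidate R, n = 0.565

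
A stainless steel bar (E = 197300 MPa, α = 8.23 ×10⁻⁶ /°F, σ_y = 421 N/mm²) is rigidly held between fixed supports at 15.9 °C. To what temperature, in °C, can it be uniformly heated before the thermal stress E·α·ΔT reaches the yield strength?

160 °C

E = 197300 MPa = 197.3 GPa.
α = 8.23×10⁻⁶/°F × 9/5 = 14.8×10⁻⁶/K.
σ_y = 421 N/mm² = 421.0 MPa.
E·α·ΔT = 421.0 MPa ⇒ ΔT = 421.0 / (197.3×10³ × 14.8×10⁻⁶) = 144.0 K.
T = 15.9 + 144.0 = 159.9 °C.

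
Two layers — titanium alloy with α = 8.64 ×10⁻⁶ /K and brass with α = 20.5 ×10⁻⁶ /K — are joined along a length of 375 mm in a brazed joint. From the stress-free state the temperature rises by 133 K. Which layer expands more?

α(titanium alloy) = 8.64×10⁻⁶/K vs α(brass) = 20.5×10⁻⁶/K.
Higher α expands more for the same ΔT: brass.

brass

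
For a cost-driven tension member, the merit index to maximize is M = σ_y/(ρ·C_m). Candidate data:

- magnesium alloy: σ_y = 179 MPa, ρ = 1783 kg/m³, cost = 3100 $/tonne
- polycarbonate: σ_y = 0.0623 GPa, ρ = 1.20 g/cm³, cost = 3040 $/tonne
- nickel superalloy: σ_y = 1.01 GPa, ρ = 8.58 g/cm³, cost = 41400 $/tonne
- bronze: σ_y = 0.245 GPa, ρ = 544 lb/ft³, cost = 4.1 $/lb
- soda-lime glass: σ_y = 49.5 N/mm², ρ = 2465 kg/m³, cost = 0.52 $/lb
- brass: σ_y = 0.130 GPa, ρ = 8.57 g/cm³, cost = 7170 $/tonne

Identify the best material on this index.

After converting to SI:
  magnesium alloy: σ_y = 179.0 MPa, ρ = 1783 kg/m³, cost = 3.100 $/kg
  polycarbonate: σ_y = 62.30 MPa, ρ = 1200 kg/m³, cost = 3.040 $/kg
  nickel superalloy: σ_y = 1010 MPa, ρ = 8580 kg/m³, cost = 41.40 $/kg
  bronze: σ_y = 245.0 MPa, ρ = 8714 kg/m³, cost = 9.039 $/kg
  soda-lime glass: σ_y = 49.50 MPa, ρ = 2465 kg/m³, cost = 1.146 $/kg
  brass: σ_y = 130.0 MPa, ρ = 8570 kg/m³, cost = 7.170 $/kg
  magnesium alloy: M = 32.4 kN·m per $
  soda-lime glass: M = 17.5 kN·m per $
  polycarbonate: M = 17.1 kN·m per $
  bronze: M = 3.11 kN·m per $
  nickel superalloy: M = 2.84 kN·m per $
  brass: M = 2.12 kN·m per $
Magnesium alloy ranks first.

magnesium alloy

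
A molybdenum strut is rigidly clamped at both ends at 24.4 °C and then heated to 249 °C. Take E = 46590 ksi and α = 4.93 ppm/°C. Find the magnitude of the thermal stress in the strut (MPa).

E = 46590 ksi = 321.2 GPa.
ΔT = 224.6 K. Constrained thermal stress σ = E·α·ΔT = 321.2×10³ MPa × 4.93×10⁻⁶ × 224.6 = 356 MPa (compressive).

356 MPa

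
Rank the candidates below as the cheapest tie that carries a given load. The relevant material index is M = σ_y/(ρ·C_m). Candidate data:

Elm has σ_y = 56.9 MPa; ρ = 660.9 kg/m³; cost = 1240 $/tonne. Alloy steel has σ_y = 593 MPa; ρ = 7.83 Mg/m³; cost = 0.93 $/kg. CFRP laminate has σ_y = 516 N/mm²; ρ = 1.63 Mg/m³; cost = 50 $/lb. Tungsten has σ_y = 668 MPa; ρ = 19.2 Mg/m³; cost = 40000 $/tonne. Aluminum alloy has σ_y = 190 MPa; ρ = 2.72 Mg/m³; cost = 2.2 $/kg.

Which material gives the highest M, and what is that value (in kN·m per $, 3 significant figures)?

Putting every candidate on a common basis:
  elm: σ_y = 56.90 MPa, ρ = 660.9 kg/m³, cost = 1.240 $/kg
  alloy steel: σ_y = 593.0 MPa, ρ = 7830 kg/m³, cost = 0.9300 $/kg
  CFRP laminate: σ_y = 516.0 MPa, ρ = 1630 kg/m³, cost = 110.2 $/kg
  tungsten: σ_y = 668.0 MPa, ρ = 19200 kg/m³, cost = 40.00 $/kg
  aluminum alloy: σ_y = 190.0 MPa, ρ = 2720 kg/m³, cost = 2.200 $/kg
  alloy steel: M = 81.4 kN·m per $
  elm: M = 69.4 kN·m per $
  aluminum alloy: M = 31.8 kN·m per $
  CFRP laminate: M = 2.87 kN·m per $
  tungsten: M = 0.870 kN·m per $
The maximum is for alloy steel.

alloy steel, M = 81.4 kN·m per $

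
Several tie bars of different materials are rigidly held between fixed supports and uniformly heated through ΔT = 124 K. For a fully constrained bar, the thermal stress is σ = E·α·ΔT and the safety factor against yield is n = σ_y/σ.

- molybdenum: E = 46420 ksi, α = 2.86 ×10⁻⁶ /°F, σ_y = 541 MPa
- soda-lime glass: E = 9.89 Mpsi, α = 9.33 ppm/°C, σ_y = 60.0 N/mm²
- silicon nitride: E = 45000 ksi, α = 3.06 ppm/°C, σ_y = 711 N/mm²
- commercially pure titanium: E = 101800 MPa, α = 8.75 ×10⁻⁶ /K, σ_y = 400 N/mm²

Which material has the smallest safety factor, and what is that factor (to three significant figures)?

In consistent units (E in GPa, α in ×10⁻⁶/K, σ_y in MPa):
  molybdenum: E = 320.1, α = 5.15, σ_y = 541.0 → σ = 204 MPa, n = 2.65
  soda-lime glass: E = 68.19, α = 9.33, σ_y = 60.00 → σ = 78.9 MPa, n = 0.761
  silicon nitride: E = 310.3, α = 3.06, σ_y = 711.0 → σ = 118 MPa, n = 6.04
  commercially pure titanium: E = 101.8, α = 8.75, σ_y = 400.0 → σ = 110 MPa, n = 3.62
The minimum is soda-lime glass at n = 0.761.

soda-lime glass, n = 0.761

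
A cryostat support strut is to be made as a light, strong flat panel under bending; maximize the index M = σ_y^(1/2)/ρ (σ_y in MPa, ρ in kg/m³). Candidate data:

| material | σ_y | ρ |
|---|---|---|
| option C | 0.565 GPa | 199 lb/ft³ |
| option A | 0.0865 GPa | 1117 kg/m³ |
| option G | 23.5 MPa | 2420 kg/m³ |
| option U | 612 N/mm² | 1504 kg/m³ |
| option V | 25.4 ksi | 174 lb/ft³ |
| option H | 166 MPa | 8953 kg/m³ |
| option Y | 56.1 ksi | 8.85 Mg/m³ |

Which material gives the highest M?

In SI units:
  option C: σ_y = 565.0 MPa, ρ = 3188 kg/m³
  option A: σ_y = 86.50 MPa, ρ = 1117 kg/m³
  option G: σ_y = 23.50 MPa, ρ = 2420 kg/m³
  option U: σ_y = 612.0 MPa, ρ = 1504 kg/m³
  option V: σ_y = 175.1 MPa, ρ = 2787 kg/m³
  option H: σ_y = 166.0 MPa, ρ = 8953 kg/m³
  option Y: σ_y = 386.8 MPa, ρ = 8850 kg/m³
  option U: M = 16.4×10⁻³
  option A: M = 8.33×10⁻³
  option C: M = 7.46×10⁻³
  option V: M = 4.75×10⁻³
  option Y: M = 2.22×10⁻³
  option G: M = 2.00×10⁻³
  option H: M = 1.44×10⁻³
Option U has the largest M.

option U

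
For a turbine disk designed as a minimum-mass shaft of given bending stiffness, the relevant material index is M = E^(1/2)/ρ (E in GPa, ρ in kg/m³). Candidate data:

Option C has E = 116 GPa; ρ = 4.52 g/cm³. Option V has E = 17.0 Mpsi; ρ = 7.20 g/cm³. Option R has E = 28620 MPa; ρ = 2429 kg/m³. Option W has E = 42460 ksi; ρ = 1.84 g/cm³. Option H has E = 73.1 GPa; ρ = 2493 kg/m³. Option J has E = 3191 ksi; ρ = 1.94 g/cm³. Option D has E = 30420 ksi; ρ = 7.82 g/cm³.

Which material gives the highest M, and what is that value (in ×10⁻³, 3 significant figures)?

option W, M = 9.30×10⁻³

In SI units:
  option C: E = 116.0 GPa, ρ = 4520 kg/m³
  option V: E = 117.2 GPa, ρ = 7200 kg/m³
  option R: E = 28.62 GPa, ρ = 2429 kg/m³
  option W: E = 292.8 GPa, ρ = 1840 kg/m³
  option H: E = 73.10 GPa, ρ = 2493 kg/m³
  option J: E = 22.00 GPa, ρ = 1940 kg/m³
  option D: E = 209.7 GPa, ρ = 7820 kg/m³
  option W: M = 9.30×10⁻³
  option H: M = 3.43×10⁻³
  option J: M = 2.42×10⁻³
  option C: M = 2.38×10⁻³
  option R: M = 2.20×10⁻³
  option D: M = 1.85×10⁻³
  option V: M = 1.50×10⁻³
Highest index: option W.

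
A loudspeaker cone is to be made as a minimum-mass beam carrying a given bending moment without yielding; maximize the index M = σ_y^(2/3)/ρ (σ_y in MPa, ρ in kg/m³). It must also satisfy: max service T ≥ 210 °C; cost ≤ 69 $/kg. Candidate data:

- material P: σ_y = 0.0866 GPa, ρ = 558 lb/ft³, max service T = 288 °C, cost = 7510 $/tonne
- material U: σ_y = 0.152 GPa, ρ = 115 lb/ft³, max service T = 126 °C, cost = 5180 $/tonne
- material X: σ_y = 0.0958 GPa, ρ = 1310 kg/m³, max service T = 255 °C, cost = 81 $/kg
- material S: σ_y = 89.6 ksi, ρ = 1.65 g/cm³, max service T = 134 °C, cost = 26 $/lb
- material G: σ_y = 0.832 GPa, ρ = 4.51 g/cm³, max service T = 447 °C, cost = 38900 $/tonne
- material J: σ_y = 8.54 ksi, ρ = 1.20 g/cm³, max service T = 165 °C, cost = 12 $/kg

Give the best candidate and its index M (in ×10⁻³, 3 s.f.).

material G, M = 19.6×10⁻³

Screen on constraints: max service T ≥ 210 °C; cost ≤ 69 $/kg. Survivors: material P, material G.
In SI units:
  material P: σ_y = 86.60 MPa, ρ = 8938 kg/m³
  material G: σ_y = 832.0 MPa, ρ = 4510 kg/m³
  material G: M = 19.6×10⁻³
  material P: M = 2.19×10⁻³
Highest index: material G.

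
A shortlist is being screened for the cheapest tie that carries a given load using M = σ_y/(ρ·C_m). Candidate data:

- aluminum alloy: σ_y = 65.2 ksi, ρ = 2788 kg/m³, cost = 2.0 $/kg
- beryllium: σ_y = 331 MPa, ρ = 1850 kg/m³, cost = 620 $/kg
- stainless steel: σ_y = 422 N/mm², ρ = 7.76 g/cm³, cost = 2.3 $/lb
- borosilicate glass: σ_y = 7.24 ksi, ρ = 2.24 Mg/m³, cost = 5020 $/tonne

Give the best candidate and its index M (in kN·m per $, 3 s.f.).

aluminum alloy, M = 80.6 kN·m per $

Normalizing units and computing the index:
  aluminum alloy: σ_y = 449.5 MPa, ρ = 2788 kg/m³, cost = 2.000 $/kg
  beryllium: σ_y = 331.0 MPa, ρ = 1850 kg/m³, cost = 620.0 $/kg
  stainless steel: σ_y = 422.0 MPa, ρ = 7760 kg/m³, cost = 5.071 $/kg
  borosilicate glass: σ_y = 49.92 MPa, ρ = 2240 kg/m³, cost = 5.020 $/kg
  aluminum alloy: M = 80.6 kN·m per $
  stainless steel: M = 10.7 kN·m per $
  borosilicate glass: M = 4.44 kN·m per $
  beryllium: M = 0.289 kN·m per $
Aluminum alloy has the largest M.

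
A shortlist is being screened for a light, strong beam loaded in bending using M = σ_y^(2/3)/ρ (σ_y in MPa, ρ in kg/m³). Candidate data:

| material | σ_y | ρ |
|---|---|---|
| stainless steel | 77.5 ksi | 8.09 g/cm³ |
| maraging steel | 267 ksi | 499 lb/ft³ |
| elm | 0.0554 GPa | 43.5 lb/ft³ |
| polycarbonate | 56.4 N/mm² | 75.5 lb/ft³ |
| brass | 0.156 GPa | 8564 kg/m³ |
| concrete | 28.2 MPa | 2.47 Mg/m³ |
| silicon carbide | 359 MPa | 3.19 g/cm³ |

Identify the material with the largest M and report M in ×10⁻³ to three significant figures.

Putting every candidate on a common basis:
  stainless steel: σ_y = 534.3 MPa, ρ = 8090 kg/m³
  maraging steel: σ_y = 1841 MPa, ρ = 7993 kg/m³
  elm: σ_y = 55.40 MPa, ρ = 696.8 kg/m³
  polycarbonate: σ_y = 56.40 MPa, ρ = 1209 kg/m³
  brass: σ_y = 156.0 MPa, ρ = 8564 kg/m³
  concrete: σ_y = 28.20 MPa, ρ = 2470 kg/m³
  silicon carbide: σ_y = 359.0 MPa, ρ = 3190 kg/m³
  elm: M = 20.9×10⁻³
  maraging steel: M = 18.8×10⁻³
  silicon carbide: M = 15.8×10⁻³
  polycarbonate: M = 12.2×10⁻³
  stainless steel: M = 8.14×10⁻³
  concrete: M = 3.75×10⁻³
  brass: M = 3.38×10⁻³
The maximum is for elm.

elm, M = 20.9×10⁻³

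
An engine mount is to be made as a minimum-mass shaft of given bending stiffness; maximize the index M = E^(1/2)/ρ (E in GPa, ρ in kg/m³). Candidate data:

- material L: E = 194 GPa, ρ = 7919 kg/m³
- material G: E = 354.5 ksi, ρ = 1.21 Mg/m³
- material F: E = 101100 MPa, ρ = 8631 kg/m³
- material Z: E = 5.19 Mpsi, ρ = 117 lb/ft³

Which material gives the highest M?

Convert each candidate to consistent units, then evaluate M:
  material L: E = 194.0 GPa, ρ = 7919 kg/m³
  material G: E = 2.444 GPa, ρ = 1210 kg/m³
  material F: E = 101.1 GPa, ρ = 8631 kg/m³
  material Z: E = 35.78 GPa, ρ = 1874 kg/m³
  material Z: M = 3.19×10⁻³
  material L: M = 1.76×10⁻³
  material G: M = 1.29×10⁻³
  material F: M = 1.16×10⁻³
Highest index: material Z.

material Z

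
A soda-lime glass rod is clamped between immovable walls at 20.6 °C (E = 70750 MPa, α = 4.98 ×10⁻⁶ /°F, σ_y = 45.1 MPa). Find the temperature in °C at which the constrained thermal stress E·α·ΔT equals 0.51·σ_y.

E = 70750 MPa = 70.75 GPa.
α = 4.98×10⁻⁶/°F × 9/5 = 8.96×10⁻⁶/K.
E·α·ΔT = 23.00 MPa ⇒ ΔT = 23.00 / (70.75×10³ × 8.96×10⁻⁶) = 36.27 K.
T = 20.6 + 36.27 = 56.87 °C.

56.9 °C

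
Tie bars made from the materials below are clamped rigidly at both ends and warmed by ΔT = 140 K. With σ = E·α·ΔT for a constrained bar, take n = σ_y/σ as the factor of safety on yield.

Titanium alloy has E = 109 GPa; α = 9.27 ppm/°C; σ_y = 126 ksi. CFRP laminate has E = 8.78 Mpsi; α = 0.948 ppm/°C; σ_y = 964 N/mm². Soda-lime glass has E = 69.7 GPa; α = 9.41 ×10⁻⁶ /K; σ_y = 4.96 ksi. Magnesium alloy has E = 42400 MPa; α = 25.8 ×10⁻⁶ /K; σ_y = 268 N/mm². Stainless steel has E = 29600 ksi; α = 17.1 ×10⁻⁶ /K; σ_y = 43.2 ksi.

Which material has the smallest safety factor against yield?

In consistent units (E in GPa, α in ×10⁻⁶/K, σ_y in MPa):
  titanium alloy: E = 109.0, α = 9.27, σ_y = 868.7 → σ = 141 MPa, n = 6.14
  CFRP laminate: E = 60.54, α = 0.948, σ_y = 964.0 → σ = 8.03 MPa, n = 120
  soda-lime glass: E = 69.70, α = 9.41, σ_y = 34.20 → σ = 91.8 MPa, n = 0.372
  magnesium alloy: E = 42.40, α = 25.8, σ_y = 268.0 → σ = 153 MPa, n = 1.75
  stainless steel: E = 204.1, α = 17.1, σ_y = 297.9 → σ = 489 MPa, n = 0.610
Soda-lime glass has the lowest safety factor, n = 0.372.

soda-lime glass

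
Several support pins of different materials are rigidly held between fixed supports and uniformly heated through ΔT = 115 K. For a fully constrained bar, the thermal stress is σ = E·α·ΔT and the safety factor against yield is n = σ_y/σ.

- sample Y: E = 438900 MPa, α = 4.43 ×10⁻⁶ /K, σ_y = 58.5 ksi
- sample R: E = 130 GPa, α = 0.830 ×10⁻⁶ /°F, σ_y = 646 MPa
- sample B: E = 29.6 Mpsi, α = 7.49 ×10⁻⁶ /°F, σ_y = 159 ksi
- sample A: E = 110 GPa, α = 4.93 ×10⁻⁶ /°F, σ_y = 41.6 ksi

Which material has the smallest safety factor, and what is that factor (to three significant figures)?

In consistent units (E in GPa, α in ×10⁻⁶/K, σ_y in MPa):
  sample Y: E = 438.9, α = 4.43, σ_y = 403.3 → σ = 224 MPa, n = 1.80
  sample R: E = 130.0, α = 1.49, σ_y = 646.0 → σ = 22.3 MPa, n = 28.9
  sample B: E = 204.1, α = 13.5, σ_y = 1096 → σ = 316 MPa, n = 3.46
  sample A: E = 110.0, α = 8.87, σ_y = 286.8 → σ = 112 MPa, n = 2.56
Smallest n: sample Y with n = 1.80.

sample Y, n = 1.80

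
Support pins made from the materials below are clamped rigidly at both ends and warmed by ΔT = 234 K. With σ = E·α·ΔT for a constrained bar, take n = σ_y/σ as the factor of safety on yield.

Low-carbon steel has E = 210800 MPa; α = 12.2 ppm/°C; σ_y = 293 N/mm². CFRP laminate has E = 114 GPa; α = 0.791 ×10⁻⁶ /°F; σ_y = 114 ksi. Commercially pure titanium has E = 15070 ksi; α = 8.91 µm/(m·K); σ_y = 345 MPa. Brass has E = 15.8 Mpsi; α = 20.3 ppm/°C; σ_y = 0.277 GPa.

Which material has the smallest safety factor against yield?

In consistent units (E in GPa, α in ×10⁻⁶/K, σ_y in MPa):
  low-carbon steel: E = 210.8, α = 12.2, σ_y = 293.0 → σ = 602 MPa, n = 0.487
  CFRP laminate: E = 114.0, α = 1.42, σ_y = 786.0 → σ = 38.0 MPa, n = 20.7
  commercially pure titanium: E = 103.9, α = 8.91, σ_y = 345.0 → σ = 217 MPa, n = 1.59
  brass: E = 108.9, α = 20.3, σ_y = 277.0 → σ = 517 MPa, n = 0.535
Low-carbon steel has the lowest safety factor, n = 0.487.

low-carbon steel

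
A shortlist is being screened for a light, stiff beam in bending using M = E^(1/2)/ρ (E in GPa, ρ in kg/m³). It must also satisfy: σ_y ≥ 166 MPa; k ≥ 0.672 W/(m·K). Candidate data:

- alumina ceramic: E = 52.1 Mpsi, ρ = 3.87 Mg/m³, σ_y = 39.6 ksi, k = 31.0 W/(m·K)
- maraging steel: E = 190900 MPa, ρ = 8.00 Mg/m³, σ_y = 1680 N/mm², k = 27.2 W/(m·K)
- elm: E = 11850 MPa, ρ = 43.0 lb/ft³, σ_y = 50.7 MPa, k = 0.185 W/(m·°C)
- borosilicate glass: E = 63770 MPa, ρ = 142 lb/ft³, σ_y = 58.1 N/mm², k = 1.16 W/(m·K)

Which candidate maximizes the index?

alumina ceramic

Screen on constraints: σ_y ≥ 166 MPa; k ≥ 0.672 W/(m·K). Survivors: alumina ceramic, maraging steel.
Normalizing units and computing the index:
  alumina ceramic: E = 359.2 GPa, ρ = 3870 kg/m³
  maraging steel: E = 190.9 GPa, ρ = 8000 kg/m³
  alumina ceramic: M = 4.90×10⁻³
  maraging steel: M = 1.73×10⁻³
Alumina ceramic ranks first.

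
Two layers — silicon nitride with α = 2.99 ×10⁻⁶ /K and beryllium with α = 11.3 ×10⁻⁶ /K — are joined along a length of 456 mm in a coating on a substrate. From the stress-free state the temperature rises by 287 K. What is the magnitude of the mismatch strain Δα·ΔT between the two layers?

2.38×10⁻³

Δα = |2.99 − 11.3|×10⁻⁶/K = 8.31×10⁻⁶/K.
Mismatch strain = Δα·ΔT = 8.31×10⁻⁶ × 287.0 = 2.38×10⁻³.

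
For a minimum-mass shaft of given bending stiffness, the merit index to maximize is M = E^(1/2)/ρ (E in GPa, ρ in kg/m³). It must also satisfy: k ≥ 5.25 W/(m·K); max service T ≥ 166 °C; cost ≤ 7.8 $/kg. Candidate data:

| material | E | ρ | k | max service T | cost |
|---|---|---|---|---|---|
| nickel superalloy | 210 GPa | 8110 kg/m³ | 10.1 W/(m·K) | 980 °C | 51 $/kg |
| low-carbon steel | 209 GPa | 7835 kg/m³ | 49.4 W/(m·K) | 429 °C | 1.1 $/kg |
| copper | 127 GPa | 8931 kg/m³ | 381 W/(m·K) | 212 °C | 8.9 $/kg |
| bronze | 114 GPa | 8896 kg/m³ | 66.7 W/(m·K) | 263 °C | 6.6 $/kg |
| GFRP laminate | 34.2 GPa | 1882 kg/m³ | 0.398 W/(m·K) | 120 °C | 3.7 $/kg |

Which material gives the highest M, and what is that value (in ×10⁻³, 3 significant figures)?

low-carbon steel, M = 1.85×10⁻³

Screen on constraints: k ≥ 5.25 W/(m·K); max service T ≥ 166 °C; cost ≤ 7.8 $/kg. Survivors: low-carbon steel, bronze.
Evaluate M for each candidate:
  low-carbon steel: M = 1.85×10⁻³
  bronze: M = 1.20×10⁻³
Low-carbon steel ranks first.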